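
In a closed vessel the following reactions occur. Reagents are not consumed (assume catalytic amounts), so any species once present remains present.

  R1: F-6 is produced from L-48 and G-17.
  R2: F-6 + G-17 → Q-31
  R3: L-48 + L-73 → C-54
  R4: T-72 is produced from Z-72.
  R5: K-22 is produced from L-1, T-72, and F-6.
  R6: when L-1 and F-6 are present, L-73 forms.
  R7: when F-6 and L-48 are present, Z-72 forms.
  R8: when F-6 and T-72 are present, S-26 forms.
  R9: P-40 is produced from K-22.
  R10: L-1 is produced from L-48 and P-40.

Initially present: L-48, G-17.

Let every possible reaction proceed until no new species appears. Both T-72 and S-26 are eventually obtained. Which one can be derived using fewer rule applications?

T-72: L-48 and G-17 present → F-6 forms (R1). F-6 and L-48 present → Z-72 forms (R7). Z-72 present → T-72 forms (R4). [3 rule applications]
S-26: L-48 and G-17 present → F-6 forms (R1). F-6 and L-48 present → Z-72 forms (R7). Z-72 present → T-72 forms (R4). F-6 and T-72 present → S-26 forms (R8). [4 rule applications]
T-72 needs fewer.

T-72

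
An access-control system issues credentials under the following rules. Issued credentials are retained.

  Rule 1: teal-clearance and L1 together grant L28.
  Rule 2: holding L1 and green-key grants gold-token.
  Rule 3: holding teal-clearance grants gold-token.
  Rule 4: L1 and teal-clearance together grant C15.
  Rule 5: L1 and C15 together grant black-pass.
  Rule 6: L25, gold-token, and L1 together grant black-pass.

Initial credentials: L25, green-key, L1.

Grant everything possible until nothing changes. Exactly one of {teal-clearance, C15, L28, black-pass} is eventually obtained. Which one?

Holding L1 and green-key grants gold-token (Rule 2).
Holding L25, gold-token, and L1 grants black-pass (Rule 6).
No rule produces teal-clearance, and it is not given. C15 would need L1 and teal-clearance (Rule 4), but teal-clearance is never granted. L28 would need teal-clearance and L1 (Rule 1), but teal-clearance is never granted.

black-pass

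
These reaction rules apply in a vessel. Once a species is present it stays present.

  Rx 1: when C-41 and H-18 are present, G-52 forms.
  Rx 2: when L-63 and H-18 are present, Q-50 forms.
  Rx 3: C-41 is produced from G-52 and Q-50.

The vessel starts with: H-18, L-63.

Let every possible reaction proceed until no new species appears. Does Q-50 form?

L-63 and H-18 present → Q-50 forms (Rx 2).

Yes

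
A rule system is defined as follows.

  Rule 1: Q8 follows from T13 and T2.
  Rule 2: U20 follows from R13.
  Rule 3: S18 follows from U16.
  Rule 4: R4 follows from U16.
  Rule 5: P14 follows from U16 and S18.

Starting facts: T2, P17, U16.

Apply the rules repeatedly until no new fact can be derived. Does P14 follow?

U16 holds, so S18 follows (Rule 3).
From U16 and S18, Rule 5 gives P14.

Yes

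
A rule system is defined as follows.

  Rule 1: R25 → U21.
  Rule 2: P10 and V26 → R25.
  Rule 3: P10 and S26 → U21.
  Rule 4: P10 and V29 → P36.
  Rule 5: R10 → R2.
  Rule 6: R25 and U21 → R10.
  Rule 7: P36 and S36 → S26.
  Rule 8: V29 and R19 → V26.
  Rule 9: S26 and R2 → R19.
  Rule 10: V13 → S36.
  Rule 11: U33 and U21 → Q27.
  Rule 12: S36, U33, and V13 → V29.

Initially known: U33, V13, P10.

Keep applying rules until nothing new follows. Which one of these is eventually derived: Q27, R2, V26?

Q27

V13 holds, so S36 follows (Rule 10).
From S36, U33, and V13, Rule 12 gives V29.
From P10 and V29, Rule 4 gives P36.
P36 and S36 hold, so S26 follows (Rule 7).
From P10 and S26, Rule 3 gives U21.
From U33 and U21, Rule 11 gives Q27.
R2 would need R10 (Rule 5), but R10 is never established. V26 would need V29 and R19 (Rule 8), but R19 is never established.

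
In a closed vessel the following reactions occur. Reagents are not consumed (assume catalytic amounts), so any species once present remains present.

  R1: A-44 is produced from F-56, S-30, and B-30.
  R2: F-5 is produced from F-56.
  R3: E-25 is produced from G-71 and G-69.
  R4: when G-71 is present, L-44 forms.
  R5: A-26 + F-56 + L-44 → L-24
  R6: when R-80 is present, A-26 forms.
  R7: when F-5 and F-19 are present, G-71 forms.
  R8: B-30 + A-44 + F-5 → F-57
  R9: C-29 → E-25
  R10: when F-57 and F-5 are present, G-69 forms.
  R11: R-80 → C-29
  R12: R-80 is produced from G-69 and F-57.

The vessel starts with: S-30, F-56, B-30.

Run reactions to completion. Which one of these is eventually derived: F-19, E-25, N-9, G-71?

E-25

F-56, S-30, and B-30 present → A-44 forms (R1).
F-56 present → F-5 forms (R2).
B-30, A-44, and F-5 present → F-57 forms (R8).
F-57 and F-5 present → G-69 forms (R10).
G-69 and F-57 present → R-80 forms (R12).
R-80 present → C-29 forms (R11).
C-29 present → E-25 forms (R9).
No rule produces N-9, and it is not given. No rule produces F-19, and it is not given. G-71 would need F-5 and F-19 (R7), but F-19 never forms.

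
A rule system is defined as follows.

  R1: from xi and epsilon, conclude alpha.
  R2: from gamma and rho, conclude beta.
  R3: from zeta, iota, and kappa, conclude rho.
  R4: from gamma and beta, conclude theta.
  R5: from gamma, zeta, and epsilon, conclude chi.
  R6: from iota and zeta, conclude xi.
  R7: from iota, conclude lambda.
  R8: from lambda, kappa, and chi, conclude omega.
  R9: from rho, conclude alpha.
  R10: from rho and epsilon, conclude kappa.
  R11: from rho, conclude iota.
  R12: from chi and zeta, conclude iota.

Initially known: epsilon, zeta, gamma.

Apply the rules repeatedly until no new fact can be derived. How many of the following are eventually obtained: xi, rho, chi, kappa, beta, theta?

From gamma, zeta, and epsilon, R5 gives chi.
From chi and zeta, R12 gives iota.
iota and zeta hold, so xi follows (R6).
xi: reached.
rho would need zeta, iota, and kappa (R3), but kappa is never established.
chi: reached.
kappa would need rho and epsilon (R10), but rho is never established.
beta would need gamma and rho (R2), but rho is never established.
theta would need gamma and beta (R4), but beta is never established.
Reached: xi and chi — 2 of the 6.

2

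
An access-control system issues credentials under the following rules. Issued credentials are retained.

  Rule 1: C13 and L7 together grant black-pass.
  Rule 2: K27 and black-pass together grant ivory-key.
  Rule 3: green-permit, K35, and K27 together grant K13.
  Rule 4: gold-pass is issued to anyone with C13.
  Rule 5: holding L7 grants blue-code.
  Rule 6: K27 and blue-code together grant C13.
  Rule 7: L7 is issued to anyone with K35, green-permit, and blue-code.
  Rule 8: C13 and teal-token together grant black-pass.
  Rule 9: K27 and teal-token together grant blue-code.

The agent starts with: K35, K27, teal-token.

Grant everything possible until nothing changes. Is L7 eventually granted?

L7 would need K35, green-permit, and blue-code (Rule 7), but green-permit is never granted.

No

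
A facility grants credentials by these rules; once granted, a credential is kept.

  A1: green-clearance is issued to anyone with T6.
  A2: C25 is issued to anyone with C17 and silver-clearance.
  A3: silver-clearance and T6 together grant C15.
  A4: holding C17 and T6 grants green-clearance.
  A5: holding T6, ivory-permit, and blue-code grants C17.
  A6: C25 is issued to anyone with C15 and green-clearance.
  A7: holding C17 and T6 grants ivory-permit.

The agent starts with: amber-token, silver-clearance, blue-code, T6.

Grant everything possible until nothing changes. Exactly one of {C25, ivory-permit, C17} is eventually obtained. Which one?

Holding T6 grants green-clearance (A1).
Holding silver-clearance and T6 grants C15 (A3).
Holding C15 and green-clearance grants C25 (A6).
C17 would need T6, ivory-permit, and blue-code (A5), but ivory-permit is never granted. ivory-permit would need C17 and T6 (A7), but C17 is never granted.

C25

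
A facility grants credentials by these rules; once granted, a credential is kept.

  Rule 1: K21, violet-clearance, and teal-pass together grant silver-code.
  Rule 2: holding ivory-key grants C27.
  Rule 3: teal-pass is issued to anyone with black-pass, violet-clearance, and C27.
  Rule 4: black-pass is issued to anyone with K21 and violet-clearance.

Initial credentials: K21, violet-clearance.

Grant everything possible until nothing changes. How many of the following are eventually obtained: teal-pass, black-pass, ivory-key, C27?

Holding K21 and violet-clearance grants black-pass (Rule 4).
teal-pass would need black-pass, violet-clearance, and C27 (Rule 3), but C27 is never granted.
black-pass: reached.
No rule produces ivory-key, and it is not given.
C27 would need ivory-key (Rule 2), but ivory-key is never granted.
Reached: black-pass — 1 of the 4.

1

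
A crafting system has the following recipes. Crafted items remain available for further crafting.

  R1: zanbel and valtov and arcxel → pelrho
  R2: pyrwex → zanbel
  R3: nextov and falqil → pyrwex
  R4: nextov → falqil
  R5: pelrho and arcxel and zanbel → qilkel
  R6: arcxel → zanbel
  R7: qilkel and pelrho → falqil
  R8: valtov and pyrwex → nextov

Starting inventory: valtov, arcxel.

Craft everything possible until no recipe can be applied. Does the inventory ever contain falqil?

arcxel → zanbel (R6).
zanbel and valtov and arcxel → pelrho (R1).
Using R5, pelrho, arcxel, and zanbel make qilkel.
Using R7, qilkel and pelrho make falqil.

Yes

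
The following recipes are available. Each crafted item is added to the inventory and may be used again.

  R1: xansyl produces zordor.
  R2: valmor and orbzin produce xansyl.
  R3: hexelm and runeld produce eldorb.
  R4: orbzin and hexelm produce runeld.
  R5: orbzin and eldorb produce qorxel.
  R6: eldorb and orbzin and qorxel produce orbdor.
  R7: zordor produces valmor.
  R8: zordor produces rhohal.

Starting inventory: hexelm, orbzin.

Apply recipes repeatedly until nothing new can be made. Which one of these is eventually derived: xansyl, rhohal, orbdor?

orbdor

Using R4, orbzin and hexelm make runeld.
hexelm and runeld → eldorb (R3).
orbzin and eldorb → qorxel (R5).
eldorb and orbzin and qorxel → orbdor (R6).
rhohal would need zordor (R8), but zordor is never obtained. xansyl would need valmor and orbzin (R2), but valmor is never obtained.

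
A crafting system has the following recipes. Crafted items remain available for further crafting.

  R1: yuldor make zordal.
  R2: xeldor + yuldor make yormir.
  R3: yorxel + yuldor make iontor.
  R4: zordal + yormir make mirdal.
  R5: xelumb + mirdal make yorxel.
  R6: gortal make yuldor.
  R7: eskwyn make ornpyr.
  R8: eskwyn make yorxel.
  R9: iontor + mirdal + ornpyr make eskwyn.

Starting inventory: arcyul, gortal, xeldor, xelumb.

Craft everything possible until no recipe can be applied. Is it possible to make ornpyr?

ornpyr would need eskwyn (R7), but eskwyn is never obtained.

No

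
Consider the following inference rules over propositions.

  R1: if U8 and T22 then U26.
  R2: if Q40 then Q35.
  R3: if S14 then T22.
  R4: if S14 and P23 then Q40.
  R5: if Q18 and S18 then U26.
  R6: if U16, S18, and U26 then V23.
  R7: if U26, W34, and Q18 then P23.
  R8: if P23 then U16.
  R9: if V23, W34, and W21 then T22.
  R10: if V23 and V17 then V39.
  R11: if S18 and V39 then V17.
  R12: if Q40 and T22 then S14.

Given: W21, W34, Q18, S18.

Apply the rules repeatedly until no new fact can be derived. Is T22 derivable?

From Q18 and S18, R5 gives U26.
From U26, W34, and Q18, R7 gives P23.
P23 holds, so U16 follows (R8).
U16, S18, and U26 hold, so V23 follows (R6).
From V23, W34, and W21, R9 gives T22.

Yes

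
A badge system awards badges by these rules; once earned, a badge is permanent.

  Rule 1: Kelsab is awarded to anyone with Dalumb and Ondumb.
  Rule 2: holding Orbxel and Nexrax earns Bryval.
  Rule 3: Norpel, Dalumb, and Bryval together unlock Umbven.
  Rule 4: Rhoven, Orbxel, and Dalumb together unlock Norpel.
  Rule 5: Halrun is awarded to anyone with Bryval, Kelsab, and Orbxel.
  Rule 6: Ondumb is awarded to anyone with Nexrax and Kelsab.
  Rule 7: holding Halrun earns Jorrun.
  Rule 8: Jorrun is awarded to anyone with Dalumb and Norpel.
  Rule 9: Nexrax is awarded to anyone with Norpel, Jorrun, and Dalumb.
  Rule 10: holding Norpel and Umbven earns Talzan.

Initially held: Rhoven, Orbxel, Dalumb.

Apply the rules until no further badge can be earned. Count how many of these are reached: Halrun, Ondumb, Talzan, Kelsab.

1

With Rhoven, Orbxel, and Dalumb, Norpel is earned (Rule 4).
With Dalumb and Norpel, Jorrun is earned (Rule 8).
With Norpel, Jorrun, and Dalumb, Nexrax is earned (Rule 9).
With Orbxel and Nexrax, Bryval is earned (Rule 2).
With Norpel, Dalumb, and Bryval, Umbven is earned (Rule 3).
With Norpel and Umbven, Talzan is earned (Rule 10).
Halrun would need Bryval, Kelsab, and Orbxel (Rule 5), but Kelsab is never earned.
Ondumb would need Nexrax and Kelsab (Rule 6), but Kelsab is never earned.
Talzan: reached.
Kelsab would need Dalumb and Ondumb (Rule 1), but Ondumb is never earned.
Reached: Talzan — 1 of the 4.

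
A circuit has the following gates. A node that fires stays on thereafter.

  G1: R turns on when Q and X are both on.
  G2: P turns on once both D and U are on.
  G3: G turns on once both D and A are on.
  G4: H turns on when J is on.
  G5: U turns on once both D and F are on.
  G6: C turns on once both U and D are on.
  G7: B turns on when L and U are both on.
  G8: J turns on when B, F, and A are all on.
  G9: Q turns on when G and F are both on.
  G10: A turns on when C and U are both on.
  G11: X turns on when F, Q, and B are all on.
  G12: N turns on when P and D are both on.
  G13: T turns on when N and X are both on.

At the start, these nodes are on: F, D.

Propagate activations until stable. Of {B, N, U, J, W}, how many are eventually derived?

2

G5: D and F on → U on.
G2: D and U on → P on.
G12: P and D on → N on.
B would need L and U (G7), but L never turns on.
N: reached.
U: reached.
J would need B, F, and A (G8), but B never turns on.
No rule produces W, and it is not given.
Reached: N and U — 2 of the 5.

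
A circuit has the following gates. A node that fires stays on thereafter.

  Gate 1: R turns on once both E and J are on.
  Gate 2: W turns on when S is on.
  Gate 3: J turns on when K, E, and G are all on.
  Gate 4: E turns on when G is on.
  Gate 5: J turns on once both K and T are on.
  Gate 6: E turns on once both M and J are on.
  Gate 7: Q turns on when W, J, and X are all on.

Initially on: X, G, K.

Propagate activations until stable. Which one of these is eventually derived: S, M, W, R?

R

Gate 4: G on → E on.
K, E, and G are on, so J turns on (Gate 3).
E and J are on, so R turns on (Gate 1).
No rule produces S, and it is not given. No rule produces M, and it is not given. W would need S (Gate 2), but S never turns on.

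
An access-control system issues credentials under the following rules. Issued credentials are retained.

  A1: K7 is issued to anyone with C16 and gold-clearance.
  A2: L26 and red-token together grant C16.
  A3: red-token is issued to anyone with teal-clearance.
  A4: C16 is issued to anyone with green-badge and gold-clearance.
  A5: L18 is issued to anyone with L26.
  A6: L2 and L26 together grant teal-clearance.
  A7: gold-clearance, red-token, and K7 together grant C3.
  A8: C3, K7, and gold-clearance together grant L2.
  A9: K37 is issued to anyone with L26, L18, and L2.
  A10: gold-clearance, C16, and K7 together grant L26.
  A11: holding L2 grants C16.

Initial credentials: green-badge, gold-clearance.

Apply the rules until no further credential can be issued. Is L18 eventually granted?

Yes

Holding green-badge and gold-clearance grants C16 (A4).
Holding C16 and gold-clearance grants K7 (A1).
Holding gold-clearance, C16, and K7 grants L26 (A10).
Holding L26 grants L18 (A5).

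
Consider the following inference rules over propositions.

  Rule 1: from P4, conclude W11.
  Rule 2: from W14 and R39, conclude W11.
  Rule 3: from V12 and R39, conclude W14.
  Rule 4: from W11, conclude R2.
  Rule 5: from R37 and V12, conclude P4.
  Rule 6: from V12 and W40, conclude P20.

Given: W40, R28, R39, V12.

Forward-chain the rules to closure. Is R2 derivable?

From V12 and R39, Rule 3 gives W14.
From W14 and R39, Rule 2 gives W11.
From W11, Rule 4 gives R2.

Yes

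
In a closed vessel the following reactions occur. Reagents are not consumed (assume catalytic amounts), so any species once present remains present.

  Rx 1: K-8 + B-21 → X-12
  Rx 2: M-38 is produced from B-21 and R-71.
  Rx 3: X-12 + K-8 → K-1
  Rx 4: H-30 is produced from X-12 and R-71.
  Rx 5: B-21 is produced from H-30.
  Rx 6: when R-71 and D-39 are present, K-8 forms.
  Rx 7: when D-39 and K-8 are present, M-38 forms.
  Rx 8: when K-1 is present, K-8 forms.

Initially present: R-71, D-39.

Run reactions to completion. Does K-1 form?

K-1 would need X-12 and K-8 (Rx 3), but X-12 never forms.

No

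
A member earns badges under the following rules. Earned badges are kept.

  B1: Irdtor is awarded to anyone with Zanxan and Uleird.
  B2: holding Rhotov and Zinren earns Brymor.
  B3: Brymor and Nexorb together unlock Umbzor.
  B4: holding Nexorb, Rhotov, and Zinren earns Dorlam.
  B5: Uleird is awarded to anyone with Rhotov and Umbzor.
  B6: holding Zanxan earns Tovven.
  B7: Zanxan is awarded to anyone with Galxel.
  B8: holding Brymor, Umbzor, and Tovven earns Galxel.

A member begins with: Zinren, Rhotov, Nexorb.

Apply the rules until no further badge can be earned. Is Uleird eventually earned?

With Rhotov and Zinren, Brymor is earned (B2).
With Brymor and Nexorb, Umbzor is earned (B3).
With Rhotov and Umbzor, Uleird is earned (B5).

Yes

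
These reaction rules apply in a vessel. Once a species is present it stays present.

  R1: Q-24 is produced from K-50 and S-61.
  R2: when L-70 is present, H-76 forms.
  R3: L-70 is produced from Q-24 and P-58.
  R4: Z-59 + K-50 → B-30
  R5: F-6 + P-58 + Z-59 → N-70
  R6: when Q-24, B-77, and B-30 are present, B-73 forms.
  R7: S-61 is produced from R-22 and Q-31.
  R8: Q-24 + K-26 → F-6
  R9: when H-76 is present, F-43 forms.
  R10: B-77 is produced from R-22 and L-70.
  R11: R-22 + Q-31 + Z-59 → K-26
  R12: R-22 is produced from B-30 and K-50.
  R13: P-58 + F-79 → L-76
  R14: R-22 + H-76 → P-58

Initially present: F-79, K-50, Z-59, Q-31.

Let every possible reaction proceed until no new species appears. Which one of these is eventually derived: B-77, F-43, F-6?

F-6

Z-59 and K-50 present → B-30 forms (R4).
B-30 and K-50 present → R-22 forms (R12).
R-22 and Q-31 present → S-61 forms (R7).
R-22, Q-31, and Z-59 present → K-26 forms (R11).
K-50 and S-61 present → Q-24 forms (R1).
Q-24 and K-26 present → F-6 forms (R8).
B-77 would need R-22 and L-70 (R10), but L-70 never forms. F-43 would need H-76 (R9), but H-76 never forms.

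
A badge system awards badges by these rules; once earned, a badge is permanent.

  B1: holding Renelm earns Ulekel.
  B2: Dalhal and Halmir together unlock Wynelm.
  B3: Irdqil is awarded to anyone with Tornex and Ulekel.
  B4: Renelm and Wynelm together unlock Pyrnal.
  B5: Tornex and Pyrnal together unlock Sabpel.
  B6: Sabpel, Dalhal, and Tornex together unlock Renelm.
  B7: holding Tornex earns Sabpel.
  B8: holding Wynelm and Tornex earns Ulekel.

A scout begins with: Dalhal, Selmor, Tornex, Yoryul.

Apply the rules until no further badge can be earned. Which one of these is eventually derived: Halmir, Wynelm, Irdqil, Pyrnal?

With Tornex, Sabpel is earned (B7).
With Sabpel, Dalhal, and Tornex, Renelm is earned (B6).
With Renelm, Ulekel is earned (B1).
With Tornex and Ulekel, Irdqil is earned (B3).
Pyrnal would need Renelm and Wynelm (B4), but Wynelm is never earned. No rule produces Halmir, and it is not given. Wynelm would need Dalhal and Halmir (B2), but Halmir is never earned.

Irdqil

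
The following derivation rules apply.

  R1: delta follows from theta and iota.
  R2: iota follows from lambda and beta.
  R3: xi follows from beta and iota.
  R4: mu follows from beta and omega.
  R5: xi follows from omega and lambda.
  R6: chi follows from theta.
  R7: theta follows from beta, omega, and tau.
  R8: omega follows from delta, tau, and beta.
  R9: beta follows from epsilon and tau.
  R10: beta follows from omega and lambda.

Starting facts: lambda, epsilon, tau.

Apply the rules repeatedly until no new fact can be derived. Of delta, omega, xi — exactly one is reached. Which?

xi

epsilon and tau hold, so beta follows (R9).
lambda and beta hold, so iota follows (R2).
From beta and iota, R3 gives xi.
delta would need theta and iota (R1), but theta is never established. omega would need delta, tau, and beta (R8), but delta is never established.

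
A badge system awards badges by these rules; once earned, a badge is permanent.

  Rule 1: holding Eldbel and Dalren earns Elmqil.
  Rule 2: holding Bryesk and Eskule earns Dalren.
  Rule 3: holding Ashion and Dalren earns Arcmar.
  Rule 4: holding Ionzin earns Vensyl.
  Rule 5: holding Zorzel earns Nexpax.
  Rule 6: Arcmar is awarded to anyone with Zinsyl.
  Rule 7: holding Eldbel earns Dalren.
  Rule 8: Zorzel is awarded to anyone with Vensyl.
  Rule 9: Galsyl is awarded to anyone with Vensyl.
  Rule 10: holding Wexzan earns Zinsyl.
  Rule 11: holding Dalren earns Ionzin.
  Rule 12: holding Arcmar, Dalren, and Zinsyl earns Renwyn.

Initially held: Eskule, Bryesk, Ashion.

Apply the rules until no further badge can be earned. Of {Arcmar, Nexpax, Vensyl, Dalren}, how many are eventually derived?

With Bryesk and Eskule, Dalren is earned (Rule 2).
With Ashion and Dalren, Arcmar is earned (Rule 3).
With Dalren, Ionzin is earned (Rule 11).
With Ionzin, Vensyl is earned (Rule 4).
With Vensyl, Zorzel is earned (Rule 8).
With Zorzel, Nexpax is earned (Rule 5).
Arcmar: reached.
Nexpax: reached.
Vensyl: reached.
Dalren: reached.
All 4 are reached.

4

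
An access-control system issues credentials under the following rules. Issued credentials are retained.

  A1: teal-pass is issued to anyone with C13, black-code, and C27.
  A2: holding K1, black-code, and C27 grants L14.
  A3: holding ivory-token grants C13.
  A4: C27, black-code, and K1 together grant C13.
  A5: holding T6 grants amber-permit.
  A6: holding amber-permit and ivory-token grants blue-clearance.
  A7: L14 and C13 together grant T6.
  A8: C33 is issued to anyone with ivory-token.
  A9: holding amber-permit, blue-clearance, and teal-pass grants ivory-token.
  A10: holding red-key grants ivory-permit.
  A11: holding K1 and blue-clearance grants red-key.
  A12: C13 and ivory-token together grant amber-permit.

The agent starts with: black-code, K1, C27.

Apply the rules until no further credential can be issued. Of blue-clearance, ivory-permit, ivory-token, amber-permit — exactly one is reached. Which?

amber-permit

Holding C27, black-code, and K1 grants C13 (A4).
Holding K1, black-code, and C27 grants L14 (A2).
Holding L14 and C13 grants T6 (A7).
Holding T6 grants amber-permit (A5).
blue-clearance would need amber-permit and ivory-token (A6), but ivory-token is never granted. ivory-token would need amber-permit, blue-clearance, and teal-pass (A9), but blue-clearance is never granted. ivory-permit would need red-key (A10), but red-key is never granted.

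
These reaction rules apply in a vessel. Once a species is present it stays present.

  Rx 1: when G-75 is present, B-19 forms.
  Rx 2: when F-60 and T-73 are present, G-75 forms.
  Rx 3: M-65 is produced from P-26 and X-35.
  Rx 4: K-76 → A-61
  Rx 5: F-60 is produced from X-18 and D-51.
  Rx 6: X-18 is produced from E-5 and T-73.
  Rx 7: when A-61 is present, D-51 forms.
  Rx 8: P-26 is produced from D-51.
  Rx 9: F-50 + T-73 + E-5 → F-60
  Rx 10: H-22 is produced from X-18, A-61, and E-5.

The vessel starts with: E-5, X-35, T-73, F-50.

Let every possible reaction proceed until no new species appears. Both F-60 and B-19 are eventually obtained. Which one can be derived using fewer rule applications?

F-60: F-50, T-73, and E-5 present → F-60 forms (Rx 9). [1 rule application]
B-19: F-50, T-73, and E-5 present → F-60 forms (Rx 9). F-60 and T-73 present → G-75 forms (Rx 2). G-75 present → B-19 forms (Rx 1). [3 rule applications]
F-60 needs fewer.

F-60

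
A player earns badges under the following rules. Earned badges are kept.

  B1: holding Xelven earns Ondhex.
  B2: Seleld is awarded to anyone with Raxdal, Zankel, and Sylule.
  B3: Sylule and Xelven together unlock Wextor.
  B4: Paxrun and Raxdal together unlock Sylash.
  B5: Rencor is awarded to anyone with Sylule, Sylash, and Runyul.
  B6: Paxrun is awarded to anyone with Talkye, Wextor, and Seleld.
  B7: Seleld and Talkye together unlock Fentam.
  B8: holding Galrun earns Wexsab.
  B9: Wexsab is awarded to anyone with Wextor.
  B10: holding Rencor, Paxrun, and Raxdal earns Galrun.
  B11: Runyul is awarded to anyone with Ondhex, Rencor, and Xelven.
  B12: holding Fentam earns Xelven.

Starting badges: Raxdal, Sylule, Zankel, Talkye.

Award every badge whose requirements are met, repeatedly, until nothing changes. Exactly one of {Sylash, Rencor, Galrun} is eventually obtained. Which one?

Sylash

With Raxdal, Zankel, and Sylule, Seleld is earned (B2).
With Seleld and Talkye, Fentam is earned (B7).
With Fentam, Xelven is earned (B12).
With Sylule and Xelven, Wextor is earned (B3).
With Talkye, Wextor, and Seleld, Paxrun is earned (B6).
With Paxrun and Raxdal, Sylash is earned (B4).
Rencor would need Sylule, Sylash, and Runyul (B5), but Runyul is never earned. Galrun would need Rencor, Paxrun, and Raxdal (B10), but Rencor is never earned.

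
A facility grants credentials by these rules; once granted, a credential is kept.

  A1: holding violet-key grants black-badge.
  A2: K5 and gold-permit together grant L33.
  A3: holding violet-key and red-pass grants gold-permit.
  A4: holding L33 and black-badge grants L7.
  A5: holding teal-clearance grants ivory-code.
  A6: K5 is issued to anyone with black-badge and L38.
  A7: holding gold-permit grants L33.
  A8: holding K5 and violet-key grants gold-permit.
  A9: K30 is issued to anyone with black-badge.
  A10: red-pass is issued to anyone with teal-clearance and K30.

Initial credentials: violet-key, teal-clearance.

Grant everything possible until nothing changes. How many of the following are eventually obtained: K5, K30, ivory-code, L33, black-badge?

4

Holding teal-clearance grants ivory-code (A5).
Holding violet-key grants black-badge (A1).
Holding black-badge grants K30 (A9).
Holding teal-clearance and K30 grants red-pass (A10).
Holding violet-key and red-pass grants gold-permit (A3).
Holding gold-permit grants L33 (A7).
K5 would need black-badge and L38 (A6), but L38 is never granted.
K30: reached.
ivory-code: reached.
L33: reached.
black-badge: reached.
Reached: K30, ivory-code, L33, and black-badge — 4 of the 5.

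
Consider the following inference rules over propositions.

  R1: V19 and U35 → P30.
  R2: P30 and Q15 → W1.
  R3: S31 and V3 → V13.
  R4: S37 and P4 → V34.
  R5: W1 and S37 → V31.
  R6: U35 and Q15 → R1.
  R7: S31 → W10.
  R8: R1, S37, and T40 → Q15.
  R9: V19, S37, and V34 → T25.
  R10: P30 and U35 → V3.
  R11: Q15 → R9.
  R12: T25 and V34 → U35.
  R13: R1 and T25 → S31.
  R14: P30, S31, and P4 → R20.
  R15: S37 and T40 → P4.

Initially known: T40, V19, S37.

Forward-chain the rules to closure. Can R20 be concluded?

No

R20 would need P30, S31, and P4 (R14), but S31 is never established.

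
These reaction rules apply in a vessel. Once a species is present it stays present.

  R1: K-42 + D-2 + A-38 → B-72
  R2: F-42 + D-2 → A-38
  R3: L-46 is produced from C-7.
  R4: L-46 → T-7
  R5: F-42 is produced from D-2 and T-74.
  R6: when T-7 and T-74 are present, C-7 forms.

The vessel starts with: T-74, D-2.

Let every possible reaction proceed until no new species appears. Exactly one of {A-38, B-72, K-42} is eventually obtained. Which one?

A-38

D-2 and T-74 present → F-42 forms (R5).
F-42 and D-2 present → A-38 forms (R2).
No rule produces K-42, and it is not given. B-72 would need K-42, D-2, and A-38 (R1), but K-42 never forms.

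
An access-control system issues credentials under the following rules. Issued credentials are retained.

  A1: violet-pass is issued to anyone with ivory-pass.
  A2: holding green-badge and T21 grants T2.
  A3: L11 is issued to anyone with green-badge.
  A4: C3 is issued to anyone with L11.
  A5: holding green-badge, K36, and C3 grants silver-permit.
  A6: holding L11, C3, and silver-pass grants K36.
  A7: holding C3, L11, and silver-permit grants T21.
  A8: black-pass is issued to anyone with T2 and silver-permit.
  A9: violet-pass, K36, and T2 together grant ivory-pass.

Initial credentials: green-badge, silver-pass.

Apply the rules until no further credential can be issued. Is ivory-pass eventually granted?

ivory-pass would need violet-pass, K36, and T2 (A9), but violet-pass is never granted.

No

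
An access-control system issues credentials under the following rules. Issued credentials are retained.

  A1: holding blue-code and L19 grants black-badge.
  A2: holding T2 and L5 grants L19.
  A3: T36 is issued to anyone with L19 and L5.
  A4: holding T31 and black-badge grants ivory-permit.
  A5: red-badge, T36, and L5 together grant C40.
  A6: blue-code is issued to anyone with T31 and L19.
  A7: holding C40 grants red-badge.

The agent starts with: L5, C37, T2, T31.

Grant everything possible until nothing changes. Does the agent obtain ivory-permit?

Yes

Holding T2 and L5 grants L19 (A2).
Holding T31 and L19 grants blue-code (A6).
Holding blue-code and L19 grants black-badge (A1).
Holding T31 and black-badge grants ivory-permit (A4).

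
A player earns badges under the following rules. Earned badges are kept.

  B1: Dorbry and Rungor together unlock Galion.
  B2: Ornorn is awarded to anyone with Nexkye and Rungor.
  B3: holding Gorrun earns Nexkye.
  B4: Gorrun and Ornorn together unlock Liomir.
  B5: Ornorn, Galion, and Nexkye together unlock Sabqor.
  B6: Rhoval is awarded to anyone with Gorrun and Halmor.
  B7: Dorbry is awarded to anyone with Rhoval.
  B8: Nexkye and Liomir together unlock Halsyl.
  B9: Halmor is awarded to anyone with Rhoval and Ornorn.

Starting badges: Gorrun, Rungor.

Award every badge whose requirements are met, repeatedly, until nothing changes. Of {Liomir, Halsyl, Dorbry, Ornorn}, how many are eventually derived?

With Gorrun, Nexkye is earned (B3).
With Nexkye and Rungor, Ornorn is earned (B2).
With Gorrun and Ornorn, Liomir is earned (B4).
With Nexkye and Liomir, Halsyl is earned (B8).
Liomir: reached.
Halsyl: reached.
Dorbry would need Rhoval (B7), but Rhoval is never earned.
Ornorn: reached.
Reached: Liomir, Halsyl, and Ornorn — 3 of the 4.

3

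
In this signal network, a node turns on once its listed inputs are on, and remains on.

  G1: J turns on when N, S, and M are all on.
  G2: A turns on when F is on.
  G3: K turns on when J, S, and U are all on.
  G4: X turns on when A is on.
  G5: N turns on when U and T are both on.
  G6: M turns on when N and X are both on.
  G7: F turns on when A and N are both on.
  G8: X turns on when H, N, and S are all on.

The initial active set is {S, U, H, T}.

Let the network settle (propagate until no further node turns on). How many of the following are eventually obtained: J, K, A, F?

2

G5: U and T on → N on.
G8: H, N, and S on → X on.
G6: N and X on → M on.
N, S, and M are on, so J turns on (G1).
J, S, and U are on, so K turns on (G3).
J: reached.
K: reached.
A would need F (G2), but F never turns on.
F would need A and N (G7), but A never turns on.
Reached: J and K — 2 of the 4.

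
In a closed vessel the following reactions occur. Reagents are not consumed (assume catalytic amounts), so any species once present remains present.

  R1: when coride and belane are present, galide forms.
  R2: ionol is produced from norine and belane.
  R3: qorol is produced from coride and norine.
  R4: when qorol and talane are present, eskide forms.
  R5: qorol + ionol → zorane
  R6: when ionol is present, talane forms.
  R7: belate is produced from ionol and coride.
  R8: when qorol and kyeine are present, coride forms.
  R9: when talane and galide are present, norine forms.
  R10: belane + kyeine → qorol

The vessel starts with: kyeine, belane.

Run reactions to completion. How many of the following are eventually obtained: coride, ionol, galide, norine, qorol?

belane and kyeine present → qorol forms (R10).
qorol and kyeine present → coride forms (R8).
coride and belane present → galide forms (R1).
coride: reached.
ionol would need norine and belane (R2), but norine never forms.
galide: reached.
norine would need talane and galide (R9), but talane never forms.
qorol: reached.
Reached: coride, galide, and qorol — 3 of the 5.

3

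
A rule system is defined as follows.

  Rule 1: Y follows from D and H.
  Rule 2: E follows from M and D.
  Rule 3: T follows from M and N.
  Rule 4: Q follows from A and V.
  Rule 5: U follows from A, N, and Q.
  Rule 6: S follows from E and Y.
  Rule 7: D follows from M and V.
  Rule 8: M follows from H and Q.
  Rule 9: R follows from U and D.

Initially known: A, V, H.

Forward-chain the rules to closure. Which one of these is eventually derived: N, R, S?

From A and V, Rule 4 gives Q.
H and Q hold, so M follows (Rule 8).
From M and V, Rule 7 gives D.
D and H hold, so Y follows (Rule 1).
M and D hold, so E follows (Rule 2).
From E and Y, Rule 6 gives S.
No rule produces N, and it is not given. R would need U and D (Rule 9), but U is never established.

S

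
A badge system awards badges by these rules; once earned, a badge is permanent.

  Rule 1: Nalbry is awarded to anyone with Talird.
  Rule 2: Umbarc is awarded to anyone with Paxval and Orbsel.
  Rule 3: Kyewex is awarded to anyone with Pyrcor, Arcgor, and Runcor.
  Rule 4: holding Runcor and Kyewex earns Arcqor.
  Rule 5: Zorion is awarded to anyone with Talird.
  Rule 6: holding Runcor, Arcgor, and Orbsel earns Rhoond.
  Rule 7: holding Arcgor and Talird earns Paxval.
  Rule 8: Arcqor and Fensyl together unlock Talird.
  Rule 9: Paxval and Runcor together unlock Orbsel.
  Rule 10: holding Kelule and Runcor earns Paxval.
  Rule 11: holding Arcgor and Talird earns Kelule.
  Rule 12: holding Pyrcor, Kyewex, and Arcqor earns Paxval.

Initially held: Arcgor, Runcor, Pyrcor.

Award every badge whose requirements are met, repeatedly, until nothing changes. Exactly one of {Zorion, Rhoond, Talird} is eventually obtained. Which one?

With Pyrcor, Arcgor, and Runcor, Kyewex is earned (Rule 3).
With Runcor and Kyewex, Arcqor is earned (Rule 4).
With Pyrcor, Kyewex, and Arcqor, Paxval is earned (Rule 12).
With Paxval and Runcor, Orbsel is earned (Rule 9).
With Runcor, Arcgor, and Orbsel, Rhoond is earned (Rule 6).
Zorion would need Talird (Rule 5), but Talird is never earned. Talird would need Arcqor and Fensyl (Rule 8), but Fensyl is never earned.

Rhoond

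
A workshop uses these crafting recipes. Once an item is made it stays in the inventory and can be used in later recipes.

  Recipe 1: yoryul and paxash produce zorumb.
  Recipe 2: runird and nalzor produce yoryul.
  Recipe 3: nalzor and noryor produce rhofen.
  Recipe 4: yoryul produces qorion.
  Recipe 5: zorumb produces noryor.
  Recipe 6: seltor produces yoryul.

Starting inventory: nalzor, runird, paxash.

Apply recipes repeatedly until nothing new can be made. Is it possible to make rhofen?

runird and nalzor → yoryul (Recipe 2).
yoryul and paxash → zorumb (Recipe 1).
Using Recipe 5, zorumb makes noryor.
nalzor and noryor → rhofen (Recipe 3).

Yes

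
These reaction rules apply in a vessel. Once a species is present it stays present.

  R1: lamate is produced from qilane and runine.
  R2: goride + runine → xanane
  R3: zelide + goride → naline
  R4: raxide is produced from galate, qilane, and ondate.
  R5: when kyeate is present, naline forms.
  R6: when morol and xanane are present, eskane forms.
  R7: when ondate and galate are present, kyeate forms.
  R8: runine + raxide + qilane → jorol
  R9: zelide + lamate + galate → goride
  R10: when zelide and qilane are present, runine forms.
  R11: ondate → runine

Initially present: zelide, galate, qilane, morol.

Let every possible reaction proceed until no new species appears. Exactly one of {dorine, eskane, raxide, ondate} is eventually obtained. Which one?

zelide and qilane present → runine forms (R10).
qilane and runine present → lamate forms (R1).
zelide, lamate, and galate present → goride forms (R9).
goride and runine present → xanane forms (R2).
morol and xanane present → eskane forms (R6).
No rule produces dorine, and it is not given. raxide would need galate, qilane, and ondate (R4), but ondate never forms. No rule produces ondate, and it is not given.

eskane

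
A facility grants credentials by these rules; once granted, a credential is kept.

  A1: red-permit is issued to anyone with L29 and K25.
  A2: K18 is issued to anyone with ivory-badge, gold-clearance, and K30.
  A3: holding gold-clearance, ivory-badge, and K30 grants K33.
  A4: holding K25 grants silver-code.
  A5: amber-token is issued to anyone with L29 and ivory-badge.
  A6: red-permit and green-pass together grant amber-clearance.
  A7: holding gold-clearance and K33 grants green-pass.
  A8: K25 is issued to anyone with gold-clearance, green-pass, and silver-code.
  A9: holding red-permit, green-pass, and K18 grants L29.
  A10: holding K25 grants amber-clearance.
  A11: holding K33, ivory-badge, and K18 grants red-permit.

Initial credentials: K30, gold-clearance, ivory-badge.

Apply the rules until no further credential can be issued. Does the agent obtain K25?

No

K25 would need gold-clearance, green-pass, and silver-code (A8), but silver-code is never granted.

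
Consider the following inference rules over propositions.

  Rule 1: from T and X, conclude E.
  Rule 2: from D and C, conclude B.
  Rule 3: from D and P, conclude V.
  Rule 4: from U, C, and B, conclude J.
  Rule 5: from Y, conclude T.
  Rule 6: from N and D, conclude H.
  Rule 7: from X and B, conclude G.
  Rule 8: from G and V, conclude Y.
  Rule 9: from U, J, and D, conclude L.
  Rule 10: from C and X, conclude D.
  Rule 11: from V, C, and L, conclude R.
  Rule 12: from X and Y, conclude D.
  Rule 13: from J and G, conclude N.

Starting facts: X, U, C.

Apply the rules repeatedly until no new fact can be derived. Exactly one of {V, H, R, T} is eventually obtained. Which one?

From C and X, Rule 10 gives D.
From D and C, Rule 2 gives B.
U, C, and B hold, so J follows (Rule 4).
X and B hold, so G follows (Rule 7).
From J and G, Rule 13 gives N.
From N and D, Rule 6 gives H.
R would need V, C, and L (Rule 11), but V is never established. V would need D and P (Rule 3), but P is never established. T would need Y (Rule 5), but Y is never established.

H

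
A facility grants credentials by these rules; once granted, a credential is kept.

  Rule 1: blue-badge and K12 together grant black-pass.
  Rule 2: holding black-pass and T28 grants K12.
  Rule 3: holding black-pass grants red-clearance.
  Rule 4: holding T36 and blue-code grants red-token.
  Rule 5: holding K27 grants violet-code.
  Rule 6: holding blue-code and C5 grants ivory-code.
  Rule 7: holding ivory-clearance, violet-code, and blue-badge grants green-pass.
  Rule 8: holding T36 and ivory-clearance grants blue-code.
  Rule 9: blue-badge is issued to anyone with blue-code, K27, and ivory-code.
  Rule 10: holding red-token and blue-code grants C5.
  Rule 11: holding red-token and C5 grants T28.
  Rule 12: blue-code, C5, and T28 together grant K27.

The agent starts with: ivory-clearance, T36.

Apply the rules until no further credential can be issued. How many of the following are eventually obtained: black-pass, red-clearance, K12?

0

black-pass would need blue-badge and K12 (Rule 1), but K12 is never granted.
red-clearance would need black-pass (Rule 3), but black-pass is never granted.
K12 would need black-pass and T28 (Rule 2), but black-pass is never granted.
None of the 3 are reached.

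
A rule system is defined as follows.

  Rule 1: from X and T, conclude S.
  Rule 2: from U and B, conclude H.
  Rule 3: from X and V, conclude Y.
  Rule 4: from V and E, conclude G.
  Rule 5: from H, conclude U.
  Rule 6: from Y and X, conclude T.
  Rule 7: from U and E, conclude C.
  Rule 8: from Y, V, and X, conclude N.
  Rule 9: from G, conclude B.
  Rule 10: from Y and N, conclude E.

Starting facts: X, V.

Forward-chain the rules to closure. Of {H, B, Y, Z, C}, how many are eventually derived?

2

From X and V, Rule 3 gives Y.
From Y, V, and X, Rule 8 gives N.
From Y and N, Rule 10 gives E.
V and E hold, so G follows (Rule 4).
From G, Rule 9 gives B.
H would need U and B (Rule 2), but U is never established.
B: reached.
Y: reached.
No rule produces Z, and it is not given.
C would need U and E (Rule 7), but U is never established.
Reached: B and Y — 2 of the 5.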